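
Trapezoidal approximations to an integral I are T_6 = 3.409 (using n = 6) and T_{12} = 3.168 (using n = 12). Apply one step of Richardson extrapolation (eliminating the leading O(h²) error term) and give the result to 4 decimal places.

R = (4·T_{12} − T_6) / 3 = (4·3.168 − 3.409)/3 = (9.263)/3 = 3.0877.

3.0877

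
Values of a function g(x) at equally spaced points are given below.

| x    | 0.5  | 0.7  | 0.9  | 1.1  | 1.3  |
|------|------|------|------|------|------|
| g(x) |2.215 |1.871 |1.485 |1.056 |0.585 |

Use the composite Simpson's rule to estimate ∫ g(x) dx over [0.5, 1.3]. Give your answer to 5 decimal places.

h = 0.2, n = 4.
(h/3)·[y₀ + 4y₁ + 2y₂ + 4y₃ + y₄] = 0.066667·(17.478) = 1.16520.

1.16520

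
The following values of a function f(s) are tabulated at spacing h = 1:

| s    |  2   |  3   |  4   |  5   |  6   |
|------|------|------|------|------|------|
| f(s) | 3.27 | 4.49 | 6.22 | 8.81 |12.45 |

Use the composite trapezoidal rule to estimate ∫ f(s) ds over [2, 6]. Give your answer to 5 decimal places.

27.38000

h = 1, n = 4.
(h/2)·[y₀ + 2y₁ + 2y₂ + 2y₃ + y₄] = 0.5·(54.76) = 27.38000.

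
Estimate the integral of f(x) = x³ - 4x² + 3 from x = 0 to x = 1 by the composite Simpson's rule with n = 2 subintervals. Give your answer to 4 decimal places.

1.9167

h = (1 − 0)/2 = 0.5.
Nodes x₀,…,x₂ = 0, 0.5, 1.
f(x) = x³ - 4x² + 3: f₀=3, f₁=2.125, f₂=0.
(h/3)·[f₀ + 4f₁ + f₂] = 0.166667·(11.5) = 1.9167.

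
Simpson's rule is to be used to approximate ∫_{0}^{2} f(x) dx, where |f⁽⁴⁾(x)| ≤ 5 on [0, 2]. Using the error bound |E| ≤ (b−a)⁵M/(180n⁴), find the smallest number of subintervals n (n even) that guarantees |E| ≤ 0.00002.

16

Need 160/(180n⁴) ≤ 0.00002.
n⁴ ≥ 160/(180·0.00002) = 44444.4 ⇒ n ≥ 14.5196, so the smallest even n is 16. (n must be even for Simpson's rule.)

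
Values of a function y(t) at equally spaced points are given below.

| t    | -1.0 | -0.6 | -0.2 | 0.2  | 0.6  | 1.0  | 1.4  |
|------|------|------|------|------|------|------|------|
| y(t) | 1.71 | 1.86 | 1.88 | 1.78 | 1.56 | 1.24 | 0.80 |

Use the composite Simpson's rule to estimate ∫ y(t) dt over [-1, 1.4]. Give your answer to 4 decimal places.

h = 0.4, n = 6.
(h/3)·[y₀ + 4y₁ + 2y₂ + 4y₃ + 2y₄ + 4y₅ + y₆] = 0.133333·(28.91) = 3.8547.

3.8547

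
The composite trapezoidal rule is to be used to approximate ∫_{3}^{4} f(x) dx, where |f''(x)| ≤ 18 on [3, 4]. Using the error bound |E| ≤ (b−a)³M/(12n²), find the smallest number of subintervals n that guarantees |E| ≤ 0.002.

Need 18/(12n²) ≤ 0.002.
n² ≥ 18/(12·0.002) = 750 ⇒ n ≥ 27.3861, so the smallest n is 28.

28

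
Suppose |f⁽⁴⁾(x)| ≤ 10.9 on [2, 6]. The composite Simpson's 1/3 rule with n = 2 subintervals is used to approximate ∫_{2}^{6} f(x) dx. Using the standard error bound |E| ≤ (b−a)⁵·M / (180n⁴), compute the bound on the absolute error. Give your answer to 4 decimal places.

|E| ≤ (4)⁵·10.9 / (180·2⁴) = 11161.6/2880 = 3.8756.

3.8756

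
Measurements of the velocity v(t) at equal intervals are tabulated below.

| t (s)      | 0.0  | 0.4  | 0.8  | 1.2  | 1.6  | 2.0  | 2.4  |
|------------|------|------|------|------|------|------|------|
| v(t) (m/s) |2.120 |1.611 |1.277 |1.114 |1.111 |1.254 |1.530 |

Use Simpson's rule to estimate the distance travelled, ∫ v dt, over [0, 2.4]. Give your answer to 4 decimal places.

h = 0.4, n = 6.
(h/3)·[y₀ + 4y₁ + 2y₂ + 4y₃ + 2y₄ + 4y₅ + y₆] = 0.133333·(24.342) = 3.2456.

3.2456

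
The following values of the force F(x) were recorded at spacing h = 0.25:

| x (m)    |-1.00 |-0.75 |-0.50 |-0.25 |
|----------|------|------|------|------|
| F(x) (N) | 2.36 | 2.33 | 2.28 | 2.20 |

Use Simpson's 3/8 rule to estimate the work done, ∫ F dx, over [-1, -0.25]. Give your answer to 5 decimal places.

1.72406

h = 0.25, n = 3.
(3h/8)·[y₀ + 3y₁ + 3y₂ + y₃] = 0.09375·(18.39) = 1.72406.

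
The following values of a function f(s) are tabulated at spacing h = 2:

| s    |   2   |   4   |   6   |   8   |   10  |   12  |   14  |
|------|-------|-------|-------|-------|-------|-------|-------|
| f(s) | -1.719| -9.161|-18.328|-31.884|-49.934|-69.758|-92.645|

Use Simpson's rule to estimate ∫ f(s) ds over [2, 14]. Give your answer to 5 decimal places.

h = 2, n = 6.
(h/3)·[y₀ + 4y₁ + 2y₂ + 4y₃ + 2y₄ + 4y₅ + y₆] = 0.666667·(-674.100) = -449.40000.

-449.40000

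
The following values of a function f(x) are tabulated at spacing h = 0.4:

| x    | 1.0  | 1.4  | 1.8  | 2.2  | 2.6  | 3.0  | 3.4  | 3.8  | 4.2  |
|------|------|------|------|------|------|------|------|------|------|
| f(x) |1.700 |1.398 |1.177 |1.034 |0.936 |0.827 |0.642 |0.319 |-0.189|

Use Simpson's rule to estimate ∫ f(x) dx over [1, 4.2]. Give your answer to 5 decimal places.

h = 0.4, n = 8.
(h/3)·[y₀ + 4y₁ + 2y₂ + 4y₃ + 2y₄ + 4y₅ + 2y₆ + 4y₇ + y₈] = 0.133333·(21.333) = 2.84440.

2.84440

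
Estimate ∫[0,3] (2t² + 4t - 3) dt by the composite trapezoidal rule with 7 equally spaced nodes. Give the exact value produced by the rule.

27.25

h = (3 − 0)/6 = 0.5.
Nodes t₀,…,t₆ = 0, 0.5, 1, 1.5, 2, 2.5, 3.
f(t) = 2t² + 4t - 3: f₀=-3, f₁=-0.5, f₂=3, f₃=7.5, f₄=13, f₅=19.5, f₆=27.
(h/2)·[f₀ + 2f₁ + 2f₂ + 2f₃ + 2f₄ + 2f₅ + f₆] = 0.25·(109) = 27.25.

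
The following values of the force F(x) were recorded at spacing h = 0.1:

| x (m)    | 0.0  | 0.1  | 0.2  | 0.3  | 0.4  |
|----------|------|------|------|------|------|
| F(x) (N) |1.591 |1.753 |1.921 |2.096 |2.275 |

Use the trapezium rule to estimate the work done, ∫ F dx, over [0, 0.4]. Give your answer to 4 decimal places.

0.7703

h = 0.1, n = 4.
(h/2)·[y₀ + 2y₁ + 2y₂ + 2y₃ + y₄] = 0.05·(15.406) = 0.7703.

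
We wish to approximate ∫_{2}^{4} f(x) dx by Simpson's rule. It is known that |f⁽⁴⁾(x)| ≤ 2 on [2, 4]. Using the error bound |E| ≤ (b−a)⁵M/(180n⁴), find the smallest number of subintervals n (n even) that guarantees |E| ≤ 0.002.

4

Need 64/(180n⁴) ≤ 0.002.
n⁴ ≥ 64/(180·0.002) = 177.778 ⇒ n ≥ 3.6515, so the smallest even n is 4. (n must be even for Simpson's rule.)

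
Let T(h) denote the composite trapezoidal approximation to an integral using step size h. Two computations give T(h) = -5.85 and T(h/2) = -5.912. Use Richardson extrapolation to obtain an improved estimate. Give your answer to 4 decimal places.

R = (4·T(h/2) − T(h)) / 3 = (4·(-5.912) − (-5.85))/3 = (-17.798)/3 = -5.9327.

-5.9327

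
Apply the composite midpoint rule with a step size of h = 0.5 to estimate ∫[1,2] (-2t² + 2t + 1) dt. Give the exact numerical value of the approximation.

h = (2 − 1)/2 = 0.5.
Midpoints m₁,…,m₂ = 1.25, 1.75.
f(m₁)=0.375, f(m₂)=-1.625.
h·[f(m₁) + f(m₂)] = 0.5·(-1.25) = -0.625.

-0.625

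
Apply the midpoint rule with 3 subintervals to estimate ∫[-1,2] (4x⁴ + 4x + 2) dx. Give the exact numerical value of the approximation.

32.75

h = (2 − (-1))/3 = 1.
Midpoints m₁,…,m₃ = -0.5, 0.5, 1.5.
f(m₁)=0.25, f(m₂)=4.25, f(m₃)=28.25.
h·[f(m₁) + f(m₂) + f(m₃)] = 1·(32.75) = 32.75.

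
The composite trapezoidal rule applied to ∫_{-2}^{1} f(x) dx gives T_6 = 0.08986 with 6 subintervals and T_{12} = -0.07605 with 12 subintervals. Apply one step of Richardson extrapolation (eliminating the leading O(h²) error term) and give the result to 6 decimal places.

R = (4·T_{12} − T_6) / 3 = (4·(-0.07605) − 0.08986)/3 = (-0.39406)/3 = -0.131353.

-0.131353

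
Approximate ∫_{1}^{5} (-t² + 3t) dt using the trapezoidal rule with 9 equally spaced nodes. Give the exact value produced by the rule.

-5.5

h = (5 − 1)/8 = 0.5.
Nodes t₀,…,t₈ = 1, 1.5, 2, 2.5, 3, 3.5, 4, 4.5, 5.
f(t) = -t² + 3t: f₀=2, f₁=2.25, f₂=2, f₃=1.25, f₄=0, f₅=-1.75, f₆=-4, f₇=-6.75, f₈=-10.
(h/2)·[f₀ + 2f₁ + 2f₂ + 2f₃ + 2f₄ + 2f₅ + 2f₆ + 2f₇ + f₈] = 0.25·(-22) = -5.5.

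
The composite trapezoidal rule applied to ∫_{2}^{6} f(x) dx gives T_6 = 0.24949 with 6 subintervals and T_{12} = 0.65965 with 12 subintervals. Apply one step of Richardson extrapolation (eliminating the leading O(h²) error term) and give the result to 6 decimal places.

R = (4·T_{12} − T_6) / 3 = (4·0.65965 − 0.24949)/3 = (2.38911)/3 = 0.796370.

0.796370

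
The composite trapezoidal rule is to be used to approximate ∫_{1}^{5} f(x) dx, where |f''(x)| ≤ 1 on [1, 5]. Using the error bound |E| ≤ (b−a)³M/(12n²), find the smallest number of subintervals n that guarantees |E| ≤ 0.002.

Need 64/(12n²) ≤ 0.002.
n² ≥ 64/(12·0.002) = 2666.67 ⇒ n ≥ 51.6398, so the smallest n is 52.

52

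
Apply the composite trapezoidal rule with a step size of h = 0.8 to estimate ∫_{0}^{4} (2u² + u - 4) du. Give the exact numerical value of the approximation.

h = (4 − 0)/5 = 0.8.
Nodes u₀,…,u₅ = 0, 0.8, 1.6, 2.4, 3.2, 4.
f(u) = 2u² + u - 4: f₀=-4, f₁=-1.92, f₂=2.72, f₃=9.92, f₄=19.68, f₅=32.
(h/2)·[f₀ + 2f₁ + 2f₂ + 2f₃ + 2f₄ + f₅] = 0.4·(88.8) = 35.52.

35.52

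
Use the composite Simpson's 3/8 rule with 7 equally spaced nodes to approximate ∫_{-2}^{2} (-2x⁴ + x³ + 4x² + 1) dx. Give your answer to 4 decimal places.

-0.7407

h = (2 − (-2))/6 = 0.666667.
Nodes x₀,…,x₆ = -2, -1.333333, -0.666667, 0, 0.666667, 1.333333, 2.
f(x) = -2x⁴ + x³ + 4x² + 1: f₀=-23, f₁=-0.580247, f₂=2.086420, f₃=1, f₄=2.679012, f₅=4.160494, f₆=-7.
(3h/8)·[f₀ + 3f₁ + 3f₂ + 2f₃ + 3f₄ + 3f₅ + f₆] = 0.25·(-2.962963) = -0.7407.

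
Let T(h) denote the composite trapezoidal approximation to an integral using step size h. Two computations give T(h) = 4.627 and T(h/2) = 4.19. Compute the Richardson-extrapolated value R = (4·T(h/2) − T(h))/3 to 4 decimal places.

R = (4·T(h/2) − T(h)) / 3 = (4·4.19 − 4.627)/3 = (12.133)/3 = 4.0443.

4.0443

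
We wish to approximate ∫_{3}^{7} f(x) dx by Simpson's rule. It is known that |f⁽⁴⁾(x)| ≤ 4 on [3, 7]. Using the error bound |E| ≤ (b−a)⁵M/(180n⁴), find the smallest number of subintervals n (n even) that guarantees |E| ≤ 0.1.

4

Need 4096/(180n⁴) ≤ 0.1.
n⁴ ≥ 4096/(180·0.1) = 227.556 ⇒ n ≥ 3.8839, so the smallest even n is 4. (n must be even for Simpson's rule.)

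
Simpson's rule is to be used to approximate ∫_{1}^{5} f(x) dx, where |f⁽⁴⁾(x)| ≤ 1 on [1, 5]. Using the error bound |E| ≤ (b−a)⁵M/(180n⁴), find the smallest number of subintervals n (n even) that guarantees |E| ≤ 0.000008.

Need 1024/(180n⁴) ≤ 0.000008.
n⁴ ≥ 1024/(180·0.000008) = 711111 ⇒ n ≥ 29.0392, so the smallest even n is 30. (n must be even for Simpson's rule.)

30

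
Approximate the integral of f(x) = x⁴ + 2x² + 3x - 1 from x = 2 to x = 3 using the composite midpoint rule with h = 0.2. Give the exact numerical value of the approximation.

h = (3 − 2)/5 = 0.2.
Midpoints m₁,…,m₅ = 2.1, 2.3, 2.5, 2.7, 2.9.
f(m₁)=33.5681, f(m₂)=44.4641, f(m₃)=58.0625, f(m₄)=74.8241, f(m₅)=95.2481.
h·[f(m₁) + f(m₂) + f(m₃) + f(m₄) + f(m₅)] = 0.2·(306.1669) = 61.23338.

61.23338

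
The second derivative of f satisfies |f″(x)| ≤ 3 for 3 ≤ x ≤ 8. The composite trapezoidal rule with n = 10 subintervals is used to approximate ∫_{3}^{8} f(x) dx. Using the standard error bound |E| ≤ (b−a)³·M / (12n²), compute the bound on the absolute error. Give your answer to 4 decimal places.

|E| ≤ (5)³·3 / (12·10²) = 375/1200 = 0.3125.

0.3125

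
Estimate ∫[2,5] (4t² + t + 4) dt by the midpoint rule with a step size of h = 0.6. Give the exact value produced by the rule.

h = (5 − 2)/5 = 0.6.
Midpoints m₁,…,m₅ = 2.3, 2.9, 3.5, 4.1, 4.7.
f(m₁)=27.46, f(m₂)=40.54, f(m₃)=56.5, f(m₄)=75.34, f(m₅)=97.06.
h·[f(m₁) + f(m₂) + f(m₃) + f(m₄) + f(m₅)] = 0.6·(296.9) = 178.14.

178.14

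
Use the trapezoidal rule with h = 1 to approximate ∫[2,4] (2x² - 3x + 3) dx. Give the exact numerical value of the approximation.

h = (4 − 2)/2 = 1.
Nodes x₀,…,x₂ = 2, 3, 4.
f(x) = 2x² - 3x + 3: f₀=5, f₁=12, f₂=23.
(h/2)·[f₀ + 2f₁ + f₂] = 0.5·(52) = 26.

26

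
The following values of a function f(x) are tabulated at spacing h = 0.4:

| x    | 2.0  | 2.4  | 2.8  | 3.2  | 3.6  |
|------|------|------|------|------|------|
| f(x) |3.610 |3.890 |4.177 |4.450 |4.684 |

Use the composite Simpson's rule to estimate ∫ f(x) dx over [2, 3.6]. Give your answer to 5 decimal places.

h = 0.4, n = 4.
(h/3)·[y₀ + 4y₁ + 2y₂ + 4y₃ + y₄] = 0.133333·(50.008) = 6.66773.

6.66773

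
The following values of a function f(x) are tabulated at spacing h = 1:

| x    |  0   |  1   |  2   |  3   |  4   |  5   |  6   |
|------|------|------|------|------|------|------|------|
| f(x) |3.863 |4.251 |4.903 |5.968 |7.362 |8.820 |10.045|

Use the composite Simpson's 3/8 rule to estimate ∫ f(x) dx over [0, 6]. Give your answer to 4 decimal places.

38.1945

h = 1, n = 6.
(3h/8)·[y₀ + 3y₁ + 3y₂ + 2y₃ + 3y₄ + 3y₅ + y₆] = 0.375·(101.852) = 38.1945.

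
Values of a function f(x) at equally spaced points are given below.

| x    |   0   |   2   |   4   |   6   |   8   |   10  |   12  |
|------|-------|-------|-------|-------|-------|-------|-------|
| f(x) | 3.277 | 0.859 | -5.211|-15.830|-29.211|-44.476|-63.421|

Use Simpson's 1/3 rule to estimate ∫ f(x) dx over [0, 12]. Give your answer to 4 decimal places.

h = 2, n = 6.
(h/3)·[y₀ + 4y₁ + 2y₂ + 4y₃ + 2y₄ + 4y₅ + y₆] = 0.666667·(-366.776) = -244.5173.

-244.5173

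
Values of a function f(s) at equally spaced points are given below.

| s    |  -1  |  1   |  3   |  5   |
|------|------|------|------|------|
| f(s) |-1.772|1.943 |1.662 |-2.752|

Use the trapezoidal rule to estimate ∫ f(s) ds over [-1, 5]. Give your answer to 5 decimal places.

h = 2, n = 3.
(h/2)·[y₀ + 2y₁ + 2y₂ + y₃] = 1·(2.686) = 2.68600.

2.68600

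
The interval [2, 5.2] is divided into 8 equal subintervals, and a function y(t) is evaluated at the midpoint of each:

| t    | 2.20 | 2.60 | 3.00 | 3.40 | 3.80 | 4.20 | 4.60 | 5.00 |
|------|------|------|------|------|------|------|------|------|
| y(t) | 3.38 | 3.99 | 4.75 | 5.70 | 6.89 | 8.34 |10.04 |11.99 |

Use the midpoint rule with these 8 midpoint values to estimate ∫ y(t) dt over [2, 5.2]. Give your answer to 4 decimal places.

22.0320

h = 0.4, n = 8.
h·[y(m₁) + y(m₂) + y(m₃) + y(m₄) + y(m₅) + y(m₆) + y(m₇) + y(m₈)] = 0.4·(55.08) = 22.0320.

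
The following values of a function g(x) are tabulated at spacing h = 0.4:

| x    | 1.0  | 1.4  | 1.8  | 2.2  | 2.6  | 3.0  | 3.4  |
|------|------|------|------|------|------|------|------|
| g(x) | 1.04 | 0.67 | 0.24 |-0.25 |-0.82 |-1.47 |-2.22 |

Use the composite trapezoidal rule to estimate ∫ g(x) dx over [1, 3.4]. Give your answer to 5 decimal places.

-0.88800

h = 0.4, n = 6.
(h/2)·[y₀ + 2y₁ + 2y₂ + 2y₃ + 2y₄ + 2y₅ + y₆] = 0.2·(-4.44) = -0.88800.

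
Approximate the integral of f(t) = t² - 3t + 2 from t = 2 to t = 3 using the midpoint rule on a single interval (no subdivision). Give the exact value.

M = (b−a)·f(2.5) = 1·(0.75) = 0.75.

0.75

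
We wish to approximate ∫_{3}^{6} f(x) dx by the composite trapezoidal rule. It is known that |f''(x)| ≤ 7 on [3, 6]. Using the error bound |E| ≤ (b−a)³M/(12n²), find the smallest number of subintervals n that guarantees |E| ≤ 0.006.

52

Need 189/(12n²) ≤ 0.006.
n² ≥ 189/(12·0.006) = 2625 ⇒ n ≥ 51.2348, so the smallest n is 52.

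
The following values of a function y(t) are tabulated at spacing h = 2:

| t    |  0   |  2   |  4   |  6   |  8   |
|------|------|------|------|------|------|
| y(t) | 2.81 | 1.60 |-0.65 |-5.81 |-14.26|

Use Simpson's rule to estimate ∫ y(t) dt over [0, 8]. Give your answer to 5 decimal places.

-19.72667

h = 2, n = 4.
(h/3)·[y₀ + 4y₁ + 2y₂ + 4y₃ + y₄] = 0.666667·(-29.59) = -19.72667.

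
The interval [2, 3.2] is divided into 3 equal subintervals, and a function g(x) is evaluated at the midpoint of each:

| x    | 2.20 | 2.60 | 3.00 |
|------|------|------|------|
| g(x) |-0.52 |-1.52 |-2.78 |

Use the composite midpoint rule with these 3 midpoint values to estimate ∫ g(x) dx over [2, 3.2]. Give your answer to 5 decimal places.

h = 0.4, n = 3.
h·[y(m₁) + y(m₂) + y(m₃)] = 0.4·(-4.82) = -1.92800.

-1.92800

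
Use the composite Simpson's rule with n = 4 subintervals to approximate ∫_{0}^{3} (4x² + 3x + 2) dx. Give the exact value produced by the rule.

55.5

h = (3 − 0)/4 = 0.75.
Nodes x₀,…,x₄ = 0, 0.75, 1.5, 2.25, 3.
f(x) = 4x² + 3x + 2: f₀=2, f₁=6.5, f₂=15.5, f₃=29, f₄=47.
(h/3)·[f₀ + 4f₁ + 2f₂ + 4f₃ + f₄] = 0.25·(222) = 55.5.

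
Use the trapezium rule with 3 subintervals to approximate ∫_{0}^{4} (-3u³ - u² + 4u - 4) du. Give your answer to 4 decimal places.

-219.8519

h = (4 − 0)/3 = 1.333333.
Nodes u₀,…,u₃ = 0, 1.333333, 2.666667, 4.
f(u) = -3u³ - u² + 4u - 4: f₀=-4, f₁=-7.555556, f₂=-57.333333, f₃=-196.
(h/2)·[f₀ + 2f₁ + 2f₂ + f₃] = 0.666667·(-329.777778) = -219.8519.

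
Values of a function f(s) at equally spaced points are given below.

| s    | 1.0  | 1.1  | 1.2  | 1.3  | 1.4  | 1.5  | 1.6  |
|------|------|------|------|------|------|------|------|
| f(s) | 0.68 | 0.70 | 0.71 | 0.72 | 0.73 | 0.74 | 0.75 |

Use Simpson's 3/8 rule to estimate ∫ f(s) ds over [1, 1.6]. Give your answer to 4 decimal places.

0.4316

h = 0.1, n = 6.
(3h/8)·[y₀ + 3y₁ + 3y₂ + 2y₃ + 3y₄ + 3y₅ + y₆] = 0.0375·(11.51) = 0.4316.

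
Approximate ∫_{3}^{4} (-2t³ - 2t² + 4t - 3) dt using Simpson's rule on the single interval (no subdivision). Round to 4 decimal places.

-101.1667

S = (b−a)/6 · [f(3) + 4f(3.5) + f(4)] = 0.166667·[(-63) + 4·(-99.25) + (-147)] = -101.1667.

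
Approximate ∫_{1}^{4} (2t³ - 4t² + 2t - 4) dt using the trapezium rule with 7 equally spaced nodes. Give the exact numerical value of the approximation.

h = (4 − 1)/6 = 0.5.
Nodes t₀,…,t₆ = 1, 1.5, 2, 2.5, 3, 3.5, 4.
f(t) = 2t³ - 4t² + 2t - 4: f₀=-4, f₁=-3.25, f₂=0, f₃=7.25, f₄=20, f₅=39.75, f₆=68.
(h/2)·[f₀ + 2f₁ + 2f₂ + 2f₃ + 2f₄ + 2f₅ + f₆] = 0.25·(191.5) = 47.875.

47.875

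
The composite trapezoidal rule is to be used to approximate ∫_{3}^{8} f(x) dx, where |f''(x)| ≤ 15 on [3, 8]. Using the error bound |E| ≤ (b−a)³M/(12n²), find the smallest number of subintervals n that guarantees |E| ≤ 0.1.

40

Need 1875/(12n²) ≤ 0.1.
n² ≥ 1875/(12·0.1) = 1562.5 ⇒ n ≥ 39.5285, so the smallest n is 40.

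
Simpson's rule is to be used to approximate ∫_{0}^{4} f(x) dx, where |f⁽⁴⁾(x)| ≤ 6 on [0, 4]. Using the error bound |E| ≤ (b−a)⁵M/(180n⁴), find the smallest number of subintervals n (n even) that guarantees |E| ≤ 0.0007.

Need 6144/(180n⁴) ≤ 0.0007.
n⁴ ≥ 6144/(180·0.0007) = 48761.9 ⇒ n ≥ 14.8600, so the smallest even n is 16. (n must be even for Simpson's rule.)

16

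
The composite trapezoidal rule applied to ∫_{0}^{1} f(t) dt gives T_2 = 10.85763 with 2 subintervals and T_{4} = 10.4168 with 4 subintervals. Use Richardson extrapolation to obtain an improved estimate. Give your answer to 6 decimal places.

10.269857

R = (4·T_{4} − T_2) / 3 = (4·10.4168 − 10.85763)/3 = (30.80957)/3 = 10.269857.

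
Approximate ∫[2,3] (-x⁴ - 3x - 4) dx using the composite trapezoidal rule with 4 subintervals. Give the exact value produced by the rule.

-54.095703125

h = (3 − 2)/4 = 0.25.
Nodes x₀,…,x₄ = 2, 2.25, 2.5, 2.75, 3.
f(x) = -x⁴ - 3x - 4: f₀=-26, f₁=-36.37890625, f₂=-50.5625, f₃=-69.44140625, f₄=-94.
(h/2)·[f₀ + 2f₁ + 2f₂ + 2f₃ + f₄] = 0.125·(-432.765625) = -54.095703125.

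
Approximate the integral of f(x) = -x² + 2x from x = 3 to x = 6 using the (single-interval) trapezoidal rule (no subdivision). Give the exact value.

T = (b−a)/2 · [f(3) + f(6)] = 1.5·[(-3) + (-24)] = -40.5.

-40.5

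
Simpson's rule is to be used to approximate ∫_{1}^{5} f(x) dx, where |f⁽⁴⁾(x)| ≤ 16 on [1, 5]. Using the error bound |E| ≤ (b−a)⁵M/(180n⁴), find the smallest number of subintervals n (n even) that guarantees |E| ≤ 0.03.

8

Need 16384/(180n⁴) ≤ 0.03.
n⁴ ≥ 16384/(180·0.03) = 3034.07 ⇒ n ≥ 7.4218, so the smallest even n is 8. (n must be even for Simpson's rule.)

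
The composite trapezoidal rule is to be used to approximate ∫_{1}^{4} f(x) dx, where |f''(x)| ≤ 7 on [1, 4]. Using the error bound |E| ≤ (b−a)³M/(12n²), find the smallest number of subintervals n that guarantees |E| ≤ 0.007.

Need 189/(12n²) ≤ 0.007.
n² ≥ 189/(12·0.007) = 2250 ⇒ n ≥ 47.4342, so the smallest n is 48.

48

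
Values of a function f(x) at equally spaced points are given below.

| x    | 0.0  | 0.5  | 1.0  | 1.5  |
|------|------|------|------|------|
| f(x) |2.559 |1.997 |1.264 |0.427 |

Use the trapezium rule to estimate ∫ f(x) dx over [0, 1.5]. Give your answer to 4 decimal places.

2.3770

h = 0.5, n = 3.
(h/2)·[y₀ + 2y₁ + 2y₂ + y₃] = 0.25·(9.508) = 2.3770.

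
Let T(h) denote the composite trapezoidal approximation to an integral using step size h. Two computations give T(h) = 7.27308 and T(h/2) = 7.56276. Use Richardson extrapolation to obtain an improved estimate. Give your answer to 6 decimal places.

7.659320

R = (4·T(h/2) − T(h)) / 3 = (4·7.56276 − 7.27308)/3 = (22.97796)/3 = 7.659320.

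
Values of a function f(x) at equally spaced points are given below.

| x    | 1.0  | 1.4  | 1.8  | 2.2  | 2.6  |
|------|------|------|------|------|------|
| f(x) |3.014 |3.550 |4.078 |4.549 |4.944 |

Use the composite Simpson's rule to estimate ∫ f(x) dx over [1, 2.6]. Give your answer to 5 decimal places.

6.46800

h = 0.4, n = 4.
(h/3)·[y₀ + 4y₁ + 2y₂ + 4y₃ + y₄] = 0.133333·(48.510) = 6.46800.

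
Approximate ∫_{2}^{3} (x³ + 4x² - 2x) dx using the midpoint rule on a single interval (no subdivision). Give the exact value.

M = (b−a)·f(2.5) = 1·(35.625) = 35.625.

35.625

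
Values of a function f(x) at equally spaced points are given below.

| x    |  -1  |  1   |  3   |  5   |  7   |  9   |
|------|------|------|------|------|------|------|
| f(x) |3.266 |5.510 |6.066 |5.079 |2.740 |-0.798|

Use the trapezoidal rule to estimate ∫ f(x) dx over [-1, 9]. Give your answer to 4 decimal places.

h = 2, n = 5.
(h/2)·[y₀ + 2y₁ + 2y₂ + 2y₃ + 2y₄ + y₅] = 1·(41.258) = 41.2580.

41.2580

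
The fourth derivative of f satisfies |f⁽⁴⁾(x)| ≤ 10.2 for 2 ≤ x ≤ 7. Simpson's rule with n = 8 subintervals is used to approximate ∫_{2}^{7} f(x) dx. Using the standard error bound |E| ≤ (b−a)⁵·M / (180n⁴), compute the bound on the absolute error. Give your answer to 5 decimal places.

|E| ≤ (5)⁵·10.2 / (180·8⁴) = 31875/737280 = 0.04323.

0.04323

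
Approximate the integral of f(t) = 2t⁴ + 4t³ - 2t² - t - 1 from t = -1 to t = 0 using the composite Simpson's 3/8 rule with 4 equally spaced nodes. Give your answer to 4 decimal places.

h = (0 − (-1))/3 = 0.333333.
Nodes t₀,…,t₃ = -1, -0.666667, -0.333333, 0.
f(t) = 2t⁴ + 4t³ - 2t² - t - 1: f₀=-4, f₁=-2.012346, f₂=-1.012346, f₃=-1.
(3h/8)·[f₀ + 3f₁ + 3f₂ + f₃] = 0.125·(-14.074074) = -1.7593.

-1.7593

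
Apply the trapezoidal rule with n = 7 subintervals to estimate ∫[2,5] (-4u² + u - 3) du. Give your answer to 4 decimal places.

h = (5 − 2)/7 = 0.428571.
Nodes u₀,…,u₇ = 2, 2.428571, 2.857143, 3.285714, 3.714286, 4.142857, 4.571429, 5.
f(u) = -4u² + u - 3: f₀=-17, f₁=-24.163265, f₂=-32.795918, f₃=-42.897959, f₄=-54.469388, f₅=-67.510204, f₆=-82.020408, f₇=-98.
(h/2)·[f₀ + 2f₁ + 2f₂ + 2f₃ + 2f₄ + 2f₅ + 2f₆ + f₇] = 0.214286·(-722.714286) = -154.8673.

-154.8673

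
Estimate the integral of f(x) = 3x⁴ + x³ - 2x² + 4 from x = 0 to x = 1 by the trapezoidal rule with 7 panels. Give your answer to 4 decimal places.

4.2020

h = (1 − 0)/7 = 0.142857.
Nodes x₀,…,x₇ = 0, 0.142857, 0.285714, 0.428571, 0.571429, 0.714286, 0.857143, 1.
f(x) = 3x⁴ + x³ - 2x² + 4: f₀=4, f₁=3.963349, f₂=3.880050, f₃=3.812578, f₄=3.853394, f₅=4.124948, f₆=4.779675, f₇=6.
(h/2)·[f₀ + 2f₁ + 2f₂ + 2f₃ + 2f₄ + 2f₅ + 2f₆ + f₇] = 0.071429·(58.827988) = 4.2020.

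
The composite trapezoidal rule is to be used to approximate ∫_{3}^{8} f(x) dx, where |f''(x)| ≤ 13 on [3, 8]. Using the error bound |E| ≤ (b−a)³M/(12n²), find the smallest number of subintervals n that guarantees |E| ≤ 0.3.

22

Need 1625/(12n²) ≤ 0.3.
n² ≥ 1625/(12·0.3) = 451.389 ⇒ n ≥ 21.2459, so the smallest n is 22.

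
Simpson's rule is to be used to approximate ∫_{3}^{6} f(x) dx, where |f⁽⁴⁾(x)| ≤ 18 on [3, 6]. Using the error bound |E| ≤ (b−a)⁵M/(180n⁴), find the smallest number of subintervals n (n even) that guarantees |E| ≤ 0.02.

6

Need 4374/(180n⁴) ≤ 0.02.
n⁴ ≥ 4374/(180·0.02) = 1215 ⇒ n ≥ 5.9040, so the smallest even n is 6. (n must be even for Simpson's rule.)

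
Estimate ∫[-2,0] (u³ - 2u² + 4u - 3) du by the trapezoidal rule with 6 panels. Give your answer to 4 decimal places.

-23.5185

h = (0 − (-2))/6 = 0.333333.
Nodes u₀,…,u₆ = -2, -1.666667, -1.333333, -1, -0.666667, -0.333333, 0.
f(u) = u³ - 2u² + 4u - 3: f₀=-27, f₁=-19.851852, f₂=-14.259259, f₃=-10, f₄=-6.851852, f₅=-4.592593, f₆=-3.
(h/2)·[f₀ + 2f₁ + 2f₂ + 2f₃ + 2f₄ + 2f₅ + f₆] = 0.166667·(-141.111111) = -23.5185.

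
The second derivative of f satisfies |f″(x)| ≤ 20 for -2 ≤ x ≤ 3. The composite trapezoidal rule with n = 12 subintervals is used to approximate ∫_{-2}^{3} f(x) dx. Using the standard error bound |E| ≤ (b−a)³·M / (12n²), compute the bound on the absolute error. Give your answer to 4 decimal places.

|E| ≤ (5)³·20 / (12·12²) = 2500/1728 = 1.4468.

1.4468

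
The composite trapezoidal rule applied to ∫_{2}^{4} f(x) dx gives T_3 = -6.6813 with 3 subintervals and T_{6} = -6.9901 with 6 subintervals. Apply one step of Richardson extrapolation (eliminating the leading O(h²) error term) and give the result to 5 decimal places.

R = (4·T_{6} − T_3) / 3 = (4·(-6.9901) − (-6.6813))/3 = (-21.2791)/3 = -7.09303.

-7.09303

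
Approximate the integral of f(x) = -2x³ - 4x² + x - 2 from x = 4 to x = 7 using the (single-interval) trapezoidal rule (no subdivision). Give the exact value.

-1600.5

T = (b−a)/2 · [f(4) + f(7)] = 1.5·[(-190) + (-877)] = -1600.5.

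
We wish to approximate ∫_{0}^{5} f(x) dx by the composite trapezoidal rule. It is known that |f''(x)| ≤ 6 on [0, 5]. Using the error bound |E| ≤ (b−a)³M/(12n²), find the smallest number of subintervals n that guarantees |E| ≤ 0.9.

9

Need 750/(12n²) ≤ 0.9.
n² ≥ 750/(12·0.9) = 69.4444 ⇒ n ≥ 8.3333, so the smallest n is 9.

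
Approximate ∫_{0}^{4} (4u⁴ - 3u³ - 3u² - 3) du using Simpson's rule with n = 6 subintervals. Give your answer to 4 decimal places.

h = (4 − 0)/6 = 0.666667.
Nodes u₀,…,u₆ = 0, 0.666667, 1.333333, 2, 2.666667, 3.333333, 4.
f(u) = 4u⁴ - 3u³ - 3u² - 3: f₀=-3, f₁=-4.432099, f₂=-2.802469, f₃=25, f₄=121.049383, f₅=346.382716, f₆=781.
(h/3)·[f₀ + 4f₁ + 2f₂ + 4f₃ + 2f₄ + 4f₅ + f₆] = 0.222222·(2482.296296) = 551.6214.

551.6214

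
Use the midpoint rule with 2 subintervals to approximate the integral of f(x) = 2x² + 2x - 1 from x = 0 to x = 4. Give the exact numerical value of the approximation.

h = (4 − 0)/2 = 2.
Midpoints m₁,…,m₂ = 1, 3.
f(m₁)=3, f(m₂)=23.
h·[f(m₁) + f(m₂)] = 2·(26) = 52.

52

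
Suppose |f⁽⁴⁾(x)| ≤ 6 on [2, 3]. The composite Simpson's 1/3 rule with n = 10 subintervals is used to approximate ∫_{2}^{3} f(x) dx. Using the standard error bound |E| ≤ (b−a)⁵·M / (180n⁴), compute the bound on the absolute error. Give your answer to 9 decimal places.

|E| ≤ (1)⁵·6 / (180·10⁴) = 6/1800000 = 0.000003333.

0.000003333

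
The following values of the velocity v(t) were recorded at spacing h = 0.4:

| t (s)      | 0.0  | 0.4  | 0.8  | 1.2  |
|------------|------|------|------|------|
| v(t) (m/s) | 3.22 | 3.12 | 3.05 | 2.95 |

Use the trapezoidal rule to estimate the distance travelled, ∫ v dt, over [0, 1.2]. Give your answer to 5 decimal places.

3.70200

h = 0.4, n = 3.
(h/2)·[y₀ + 2y₁ + 2y₂ + y₃] = 0.2·(18.51) = 3.70200.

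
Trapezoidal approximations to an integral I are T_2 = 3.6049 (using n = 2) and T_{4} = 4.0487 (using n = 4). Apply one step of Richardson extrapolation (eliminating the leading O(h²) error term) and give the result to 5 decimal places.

R = (4·T_{4} − T_2) / 3 = (4·4.0487 − 3.6049)/3 = (12.5899)/3 = 4.19663.

4.19663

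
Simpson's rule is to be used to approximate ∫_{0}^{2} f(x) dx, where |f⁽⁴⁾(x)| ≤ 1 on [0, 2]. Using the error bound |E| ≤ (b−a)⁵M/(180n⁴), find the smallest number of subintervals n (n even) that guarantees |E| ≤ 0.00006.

8

Need 32/(180n⁴) ≤ 0.00006.
n⁴ ≥ 32/(180·0.00006) = 2962.96 ⇒ n ≥ 7.3779, so the smallest even n is 8. (n must be even for Simpson's rule.)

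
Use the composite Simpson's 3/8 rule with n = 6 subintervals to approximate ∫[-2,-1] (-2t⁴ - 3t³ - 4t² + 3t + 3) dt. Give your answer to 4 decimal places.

-11.9838

h = (-1 − (-2))/6 = 0.166667.
Nodes t₀,…,t₆ = -2, -1.833333, -1.666667, -1.5, -1.333333, -1.166667, -1.
f(t) = -2t⁴ - 3t³ - 4t² + 3t + 3: f₀=-27, f₁=-20.052469, f₂=-14.654321, f₃=-10.5, f₄=-7.320988, f₅=-4.885802, f₆=-3.
(3h/8)·[f₀ + 3f₁ + 3f₂ + 2f₃ + 3f₄ + 3f₅ + f₆] = 0.0625·(-191.740741) = -11.9838.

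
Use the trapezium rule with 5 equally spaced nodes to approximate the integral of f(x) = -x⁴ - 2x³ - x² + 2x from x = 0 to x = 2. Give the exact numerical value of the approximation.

-14.3125

h = (2 − 0)/4 = 0.5.
Nodes x₀,…,x₄ = 0, 0.5, 1, 1.5, 2.
f(x) = -x⁴ - 2x³ - x² + 2x: f₀=0, f₁=0.4375, f₂=-2, f₃=-11.0625, f₄=-32.
(h/2)·[f₀ + 2f₁ + 2f₂ + 2f₃ + f₄] = 0.25·(-57.25) = -14.3125.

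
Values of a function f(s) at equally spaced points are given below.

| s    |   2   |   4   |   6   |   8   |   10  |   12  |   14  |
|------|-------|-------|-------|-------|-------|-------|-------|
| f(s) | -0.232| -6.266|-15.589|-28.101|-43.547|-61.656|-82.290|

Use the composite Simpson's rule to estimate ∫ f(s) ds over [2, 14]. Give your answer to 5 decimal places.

h = 2, n = 6.
(h/3)·[y₀ + 4y₁ + 2y₂ + 4y₃ + 2y₄ + 4y₅ + y₆] = 0.666667·(-584.886) = -389.92400.

-389.92400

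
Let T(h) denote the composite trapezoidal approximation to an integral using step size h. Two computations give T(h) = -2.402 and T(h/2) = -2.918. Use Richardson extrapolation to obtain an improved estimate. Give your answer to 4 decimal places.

-3.0900

R = (4·T(h/2) − T(h)) / 3 = (4·(-2.918) − (-2.402))/3 = (-9.270)/3 = -3.0900.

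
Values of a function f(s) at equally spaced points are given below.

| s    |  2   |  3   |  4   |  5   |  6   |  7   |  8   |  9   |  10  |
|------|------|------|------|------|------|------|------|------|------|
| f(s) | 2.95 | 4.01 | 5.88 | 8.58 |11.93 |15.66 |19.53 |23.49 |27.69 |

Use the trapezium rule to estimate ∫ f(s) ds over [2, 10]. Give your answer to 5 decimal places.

104.40000

h = 1, n = 8.
(h/2)·[y₀ + 2y₁ + 2y₂ + 2y₃ + 2y₄ + 2y₅ + 2y₆ + 2y₇ + y₈] = 0.5·(208.80) = 104.40000.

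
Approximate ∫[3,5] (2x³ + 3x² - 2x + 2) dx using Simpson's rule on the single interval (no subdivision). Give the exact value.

358

S = (b−a)/6 · [f(3) + 4f(4) + f(5)] = 0.333333·[77 + 4·170 + 317] = 358.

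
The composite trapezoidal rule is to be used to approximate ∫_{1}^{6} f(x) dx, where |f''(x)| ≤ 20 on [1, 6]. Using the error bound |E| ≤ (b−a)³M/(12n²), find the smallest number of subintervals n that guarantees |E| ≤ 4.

Need 2500/(12n²) ≤ 4.
n² ≥ 2500/(12·4) = 52.0833 ⇒ n ≥ 7.2169, so the smallest n is 8.

8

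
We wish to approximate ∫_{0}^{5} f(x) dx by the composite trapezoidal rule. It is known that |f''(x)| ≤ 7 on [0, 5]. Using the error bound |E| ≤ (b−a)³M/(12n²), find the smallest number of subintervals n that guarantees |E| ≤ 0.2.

Need 875/(12n²) ≤ 0.2.
n² ≥ 875/(12·0.2) = 364.583 ⇒ n ≥ 19.0941, so the smallest n is 20.

20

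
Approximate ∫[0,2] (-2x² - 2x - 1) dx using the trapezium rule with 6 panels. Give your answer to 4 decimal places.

-11.4074

h = (2 − 0)/6 = 0.333333.
Nodes x₀,…,x₆ = 0, 0.333333, 0.666667, 1, 1.333333, 1.666667, 2.
f(x) = -2x² - 2x - 1: f₀=-1, f₁=-1.888889, f₂=-3.222222, f₃=-5, f₄=-7.222222, f₅=-9.888889, f₆=-13.
(h/2)·[f₀ + 2f₁ + 2f₂ + 2f₃ + 2f₄ + 2f₅ + f₆] = 0.166667·(-68.444444) = -11.4074.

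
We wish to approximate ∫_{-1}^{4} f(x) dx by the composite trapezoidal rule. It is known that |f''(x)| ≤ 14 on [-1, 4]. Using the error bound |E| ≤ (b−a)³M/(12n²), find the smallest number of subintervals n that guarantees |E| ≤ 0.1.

39

Need 1750/(12n²) ≤ 0.1.
n² ≥ 1750/(12·0.1) = 1458.33 ⇒ n ≥ 38.1881, so the smallest n is 39.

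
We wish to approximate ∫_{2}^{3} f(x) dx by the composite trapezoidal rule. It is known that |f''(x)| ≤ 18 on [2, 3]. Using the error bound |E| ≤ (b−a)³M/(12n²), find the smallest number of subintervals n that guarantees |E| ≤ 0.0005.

55

Need 18/(12n²) ≤ 0.0005.
n² ≥ 18/(12·0.0005) = 3000 ⇒ n ≥ 54.7723, so the smallest n is 55.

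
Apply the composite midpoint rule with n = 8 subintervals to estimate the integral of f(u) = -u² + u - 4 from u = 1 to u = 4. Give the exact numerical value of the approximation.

-25.46484375

h = (4 − 1)/8 = 0.375.
Midpoints m₁,…,m₈ = 1.1875, 1.5625, 1.9375, 2.3125, 2.6875, 3.0625, 3.4375, 3.8125.
f(m₁)=-4.22265625, f(m₂)=-4.87890625, f(m₃)=-5.81640625, f(m₄)=-7.03515625, f(m₅)=-8.53515625, f(m₆)=-10.31640625, f(m₇)=-12.37890625, f(m₈)=-14.72265625.
h·[f(m₁) + f(m₂) + f(m₃) + f(m₄) + f(m₅) + f(m₆) + f(m₇) + f(m₈)] = 0.375·(-67.90625) = -25.46484375.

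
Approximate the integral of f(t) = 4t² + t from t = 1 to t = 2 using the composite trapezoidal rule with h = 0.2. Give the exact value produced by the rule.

10.86

h = (2 − 1)/5 = 0.2.
Nodes t₀,…,t₅ = 1, 1.2, 1.4, 1.6, 1.8, 2.
f(t) = 4t² + t: f₀=5, f₁=6.96, f₂=9.24, f₃=11.84, f₄=14.76, f₅=18.
(h/2)·[f₀ + 2f₁ + 2f₂ + 2f₃ + 2f₄ + f₅] = 0.1·(108.6) = 10.86.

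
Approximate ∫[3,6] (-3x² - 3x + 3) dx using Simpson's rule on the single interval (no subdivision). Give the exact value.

S = (b−a)/6 · [f(3) + 4f(4.5) + f(6)] = 0.5·[(-33) + 4·(-71.25) + (-123)] = -220.5.

-220.5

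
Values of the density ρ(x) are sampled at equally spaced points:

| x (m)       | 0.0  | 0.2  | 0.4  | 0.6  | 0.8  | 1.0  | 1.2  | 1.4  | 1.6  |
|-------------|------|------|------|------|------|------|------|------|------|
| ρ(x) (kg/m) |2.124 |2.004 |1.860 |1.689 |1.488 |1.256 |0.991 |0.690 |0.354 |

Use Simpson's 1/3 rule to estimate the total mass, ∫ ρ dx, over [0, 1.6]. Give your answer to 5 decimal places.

2.24747

h = 0.2, n = 8.
(h/3)·[y₀ + 4y₁ + 2y₂ + 4y₃ + 2y₄ + 4y₅ + 2y₆ + 4y₇ + y₈] = 0.066667·(33.712) = 2.24747.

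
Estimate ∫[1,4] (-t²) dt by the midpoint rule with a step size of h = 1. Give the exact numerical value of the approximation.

h = (4 − 1)/3 = 1.
Midpoints m₁,…,m₃ = 1.5, 2.5, 3.5.
f(m₁)=-2.25, f(m₂)=-6.25, f(m₃)=-12.25.
h·[f(m₁) + f(m₂) + f(m₃)] = 1·(-20.75) = -20.75.

-20.75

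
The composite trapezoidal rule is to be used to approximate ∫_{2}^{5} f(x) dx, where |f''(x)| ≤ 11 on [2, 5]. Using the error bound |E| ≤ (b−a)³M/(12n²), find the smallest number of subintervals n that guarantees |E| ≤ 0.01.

50

Need 297/(12n²) ≤ 0.01.
n² ≥ 297/(12·0.01) = 2475 ⇒ n ≥ 49.7494, so the smallest n is 50.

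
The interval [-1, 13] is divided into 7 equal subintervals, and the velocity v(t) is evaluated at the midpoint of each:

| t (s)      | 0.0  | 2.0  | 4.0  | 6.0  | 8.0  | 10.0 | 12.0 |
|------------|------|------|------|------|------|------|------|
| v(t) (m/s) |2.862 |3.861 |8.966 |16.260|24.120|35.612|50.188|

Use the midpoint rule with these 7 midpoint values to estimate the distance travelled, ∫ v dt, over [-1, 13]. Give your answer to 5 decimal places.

283.73800

h = 2, n = 7.
h·[y(m₁) + y(m₂) + y(m₃) + y(m₄) + y(m₅) + y(m₆) + y(m₇)] = 2·(141.869) = 283.73800.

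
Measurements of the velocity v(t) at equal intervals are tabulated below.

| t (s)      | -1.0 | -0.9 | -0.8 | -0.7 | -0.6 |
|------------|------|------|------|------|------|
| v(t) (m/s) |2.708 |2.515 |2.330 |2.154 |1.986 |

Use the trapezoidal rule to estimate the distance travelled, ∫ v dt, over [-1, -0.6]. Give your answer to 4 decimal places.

0.9346

h = 0.1, n = 4.
(h/2)·[y₀ + 2y₁ + 2y₂ + 2y₃ + y₄] = 0.05·(18.692) = 0.9346.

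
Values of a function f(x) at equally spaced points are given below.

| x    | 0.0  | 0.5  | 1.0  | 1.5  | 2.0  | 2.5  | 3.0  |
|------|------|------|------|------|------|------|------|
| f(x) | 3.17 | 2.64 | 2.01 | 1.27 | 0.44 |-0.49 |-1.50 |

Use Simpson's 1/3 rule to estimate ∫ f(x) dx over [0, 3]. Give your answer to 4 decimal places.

h = 0.5, n = 6.
(h/3)·[y₀ + 4y₁ + 2y₂ + 4y₃ + 2y₄ + 4y₅ + y₆] = 0.166667·(20.25) = 3.3750.

3.3750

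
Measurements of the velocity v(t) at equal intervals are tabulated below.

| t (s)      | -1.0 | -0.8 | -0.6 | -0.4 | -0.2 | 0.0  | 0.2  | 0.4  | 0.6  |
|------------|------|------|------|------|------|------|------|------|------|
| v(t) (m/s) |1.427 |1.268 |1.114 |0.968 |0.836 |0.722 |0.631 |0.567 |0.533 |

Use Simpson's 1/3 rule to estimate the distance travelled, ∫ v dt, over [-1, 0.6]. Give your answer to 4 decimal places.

1.4148

h = 0.2, n = 8.
(h/3)·[y₀ + 4y₁ + 2y₂ + 4y₃ + 2y₄ + 4y₅ + 2y₆ + 4y₇ + y₈] = 0.066667·(21.222) = 1.4148.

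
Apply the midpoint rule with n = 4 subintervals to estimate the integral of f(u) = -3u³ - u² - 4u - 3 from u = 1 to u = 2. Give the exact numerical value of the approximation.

h = (2 − 1)/4 = 0.25.
Midpoints m₁,…,m₄ = 1.125, 1.375, 1.625, 1.875.
f(m₁)=-13.037109375, f(m₂)=-18.189453125, f(m₃)=-25.013671875, f(m₄)=-33.791015625.
h·[f(m₁) + f(m₂) + f(m₃) + f(m₄)] = 0.25·(-90.03125) = -22.5078125.

-22.5078125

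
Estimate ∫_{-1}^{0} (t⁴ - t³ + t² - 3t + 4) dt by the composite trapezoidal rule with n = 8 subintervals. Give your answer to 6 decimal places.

6.295044

h = (0 − (-1))/8 = 0.125.
Nodes t₀,…,t₈ = -1, -0.875, -0.75, -0.625, -0.5, -0.375, -0.25, -0.125, 0.
f(t) = t⁴ - t³ + t² - 3t + 4: f₀=10, f₁=8.646728515625, f₂=7.55078125, f₃=6.662353515625, f₄=5.9375, f₅=5.338134765625, f₆=4.83203125, f₇=4.392822265625, f₈=4.
(h/2)·[f₀ + 2f₁ + 2f₂ + 2f₃ + 2f₄ + 2f₅ + 2f₆ + 2f₇ + f₈] = 0.0625·(100.720703125) = 6.295044.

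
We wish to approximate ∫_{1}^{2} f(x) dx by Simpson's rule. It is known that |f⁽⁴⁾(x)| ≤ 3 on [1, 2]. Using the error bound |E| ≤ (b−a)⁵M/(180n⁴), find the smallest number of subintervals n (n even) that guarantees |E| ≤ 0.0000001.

Need 3/(180n⁴) ≤ 0.0000001.
n⁴ ≥ 3/(180·0.0000001) = 166667 ⇒ n ≥ 20.2052, so the smallest even n is 22. (n must be even for Simpson's rule.)

22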